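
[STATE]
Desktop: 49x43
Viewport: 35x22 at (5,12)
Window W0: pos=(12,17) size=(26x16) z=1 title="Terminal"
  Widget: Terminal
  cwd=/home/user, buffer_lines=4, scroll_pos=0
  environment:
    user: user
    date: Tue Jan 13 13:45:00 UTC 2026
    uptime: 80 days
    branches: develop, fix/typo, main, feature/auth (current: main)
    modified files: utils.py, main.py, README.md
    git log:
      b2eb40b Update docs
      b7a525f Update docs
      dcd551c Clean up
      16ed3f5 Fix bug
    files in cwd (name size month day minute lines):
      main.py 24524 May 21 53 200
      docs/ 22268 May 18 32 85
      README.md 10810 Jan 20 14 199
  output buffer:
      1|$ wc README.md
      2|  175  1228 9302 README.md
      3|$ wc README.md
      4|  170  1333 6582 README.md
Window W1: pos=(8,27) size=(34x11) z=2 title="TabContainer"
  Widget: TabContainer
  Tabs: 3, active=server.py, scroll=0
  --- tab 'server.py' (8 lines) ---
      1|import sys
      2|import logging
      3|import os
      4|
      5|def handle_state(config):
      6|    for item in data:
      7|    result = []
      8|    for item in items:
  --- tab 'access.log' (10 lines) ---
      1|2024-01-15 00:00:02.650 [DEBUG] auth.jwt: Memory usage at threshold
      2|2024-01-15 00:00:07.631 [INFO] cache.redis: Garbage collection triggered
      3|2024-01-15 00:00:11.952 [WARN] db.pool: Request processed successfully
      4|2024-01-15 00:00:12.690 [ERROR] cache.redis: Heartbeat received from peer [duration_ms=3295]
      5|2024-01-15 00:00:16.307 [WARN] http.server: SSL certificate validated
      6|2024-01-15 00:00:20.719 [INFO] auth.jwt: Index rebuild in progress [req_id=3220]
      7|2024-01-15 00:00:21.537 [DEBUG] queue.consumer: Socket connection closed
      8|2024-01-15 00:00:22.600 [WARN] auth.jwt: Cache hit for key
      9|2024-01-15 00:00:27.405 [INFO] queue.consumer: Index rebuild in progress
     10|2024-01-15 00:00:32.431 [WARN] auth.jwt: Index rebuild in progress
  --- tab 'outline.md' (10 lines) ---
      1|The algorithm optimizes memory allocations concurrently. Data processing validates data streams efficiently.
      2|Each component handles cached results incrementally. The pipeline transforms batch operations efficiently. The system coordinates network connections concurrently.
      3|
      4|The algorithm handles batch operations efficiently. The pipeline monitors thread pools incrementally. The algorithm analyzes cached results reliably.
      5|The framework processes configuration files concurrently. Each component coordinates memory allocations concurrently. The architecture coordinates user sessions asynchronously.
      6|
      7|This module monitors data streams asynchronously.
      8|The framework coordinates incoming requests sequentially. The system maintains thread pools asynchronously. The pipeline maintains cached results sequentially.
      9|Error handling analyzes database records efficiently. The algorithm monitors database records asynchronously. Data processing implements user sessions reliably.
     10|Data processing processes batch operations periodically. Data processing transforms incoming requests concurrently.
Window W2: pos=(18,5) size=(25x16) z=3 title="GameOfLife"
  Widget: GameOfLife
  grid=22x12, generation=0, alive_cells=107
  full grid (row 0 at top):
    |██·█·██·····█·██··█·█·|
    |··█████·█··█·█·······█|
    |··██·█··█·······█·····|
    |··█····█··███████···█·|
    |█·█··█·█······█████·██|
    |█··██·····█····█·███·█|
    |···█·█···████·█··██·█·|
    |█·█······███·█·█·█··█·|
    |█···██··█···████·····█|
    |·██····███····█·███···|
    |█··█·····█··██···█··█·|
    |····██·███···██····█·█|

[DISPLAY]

             ┃··█····█··███████···█
             ┃█·█··█·█······█████·█
             ┃█··██·····█····█·███·
             ┃···█·█···████·█··██·█
             ┃█·█······███·█·█·█··█
       ┏━━━━━┃█···██··█···████·····
       ┃ Term┃·██····███····█·███··
       ┠─────┃█··█·····█··██···█··█
       ┃$ wc ┗━━━━━━━━━━━━━━━━━━━━━
       ┃  175  1228 9302 README.┃  
       ┃$ wc README.md          ┃  
       ┃  170  1333 6582 README.┃  
       ┃$ █                     ┃  
       ┃                        ┃  
       ┃                        ┃  
   ┏━━━━━━━━━━━━━━━━━━━━━━━━━━━━━━━
   ┃ TabContainer                  
   ┠───────────────────────────────
   ┃[server.py]│ access.log │ outli
   ┃───────────────────────────────
   ┃import sys                     
   ┃import logging                 


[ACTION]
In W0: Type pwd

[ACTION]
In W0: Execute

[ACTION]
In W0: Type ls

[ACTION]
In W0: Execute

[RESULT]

             ┃··█····█··███████···█
             ┃█·█··█·█······█████·█
             ┃█··██·····█····█·███·
             ┃···█·█···████·█··██·█
             ┃█·█······███·█·█·█··█
       ┏━━━━━┃█···██··█···████·····
       ┃ Term┃·██····███····█·███··
       ┠─────┃█··█·····█··██···█··█
       ┃$ wc ┗━━━━━━━━━━━━━━━━━━━━━
       ┃  175  1228 9302 README.┃  
       ┃$ wc README.md          ┃  
       ┃  170  1333 6582 README.┃  
       ┃$ pwd                   ┃  
       ┃/home/user              ┃  
       ┃$ ls                    ┃  
   ┏━━━━━━━━━━━━━━━━━━━━━━━━━━━━━━━
   ┃ TabContainer                  
   ┠───────────────────────────────
   ┃[server.py]│ access.log │ outli
   ┃───────────────────────────────
   ┃import sys                     
   ┃import logging                 


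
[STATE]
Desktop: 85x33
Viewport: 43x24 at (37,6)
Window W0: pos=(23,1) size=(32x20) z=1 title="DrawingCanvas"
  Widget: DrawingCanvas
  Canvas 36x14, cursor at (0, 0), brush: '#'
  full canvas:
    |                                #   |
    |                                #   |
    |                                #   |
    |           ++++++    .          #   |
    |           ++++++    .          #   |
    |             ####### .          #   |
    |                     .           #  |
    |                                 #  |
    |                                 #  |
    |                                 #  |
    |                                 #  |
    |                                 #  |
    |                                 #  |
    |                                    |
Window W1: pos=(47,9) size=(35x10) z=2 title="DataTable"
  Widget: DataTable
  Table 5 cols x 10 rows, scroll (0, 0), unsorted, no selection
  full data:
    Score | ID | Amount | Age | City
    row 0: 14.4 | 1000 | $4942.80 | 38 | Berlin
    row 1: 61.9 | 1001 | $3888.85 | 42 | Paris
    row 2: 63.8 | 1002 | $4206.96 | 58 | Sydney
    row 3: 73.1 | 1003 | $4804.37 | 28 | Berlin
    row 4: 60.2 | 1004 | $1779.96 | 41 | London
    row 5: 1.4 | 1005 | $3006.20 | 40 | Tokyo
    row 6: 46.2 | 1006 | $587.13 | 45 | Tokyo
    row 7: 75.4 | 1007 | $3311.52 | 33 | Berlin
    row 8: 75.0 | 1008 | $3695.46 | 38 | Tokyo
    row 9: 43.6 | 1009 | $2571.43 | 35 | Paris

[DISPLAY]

                 ┃                         
++++    .        ┃                         
++++    .        ┃                         
####### . ┏━━━━━━━━━━━━━━━━━━━━━━━━━━━━━━━━
        . ┃ DataTable                      
          ┠────────────────────────────────
          ┃Score│ID  │Amount  │Age│City    
          ┃─────┼────┼────────┼───┼──────  
          ┃14.4 │1000│$4942.80│38 │Berlin  
          ┃61.9 │1001│$3888.85│42 │Paris   
          ┃63.8 │1002│$4206.96│58 │Sydney  
          ┃73.1 │1003│$4804.37│28 │Berlin  
          ┗━━━━━━━━━━━━━━━━━━━━━━━━━━━━━━━━
                 ┃                         
━━━━━━━━━━━━━━━━━┛                         
                                           
                                           
                                           
                                           
                                           
                                           
                                           
                                           
                                           


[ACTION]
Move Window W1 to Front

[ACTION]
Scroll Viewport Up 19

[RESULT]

                                           
━━━━━━━━━━━━━━━━━┓                         
s                ┃                         
─────────────────┨                         
                 ┃                         
                 ┃                         
                 ┃                         
++++    .        ┃                         
++++    .        ┃                         
####### . ┏━━━━━━━━━━━━━━━━━━━━━━━━━━━━━━━━
        . ┃ DataTable                      
          ┠────────────────────────────────
          ┃Score│ID  │Amount  │Age│City    
          ┃─────┼────┼────────┼───┼──────  
          ┃14.4 │1000│$4942.80│38 │Berlin  
          ┃61.9 │1001│$3888.85│42 │Paris   
          ┃63.8 │1002│$4206.96│58 │Sydney  
          ┃73.1 │1003│$4804.37│28 │Berlin  
          ┗━━━━━━━━━━━━━━━━━━━━━━━━━━━━━━━━
                 ┃                         
━━━━━━━━━━━━━━━━━┛                         
                                           
                                           
                                           


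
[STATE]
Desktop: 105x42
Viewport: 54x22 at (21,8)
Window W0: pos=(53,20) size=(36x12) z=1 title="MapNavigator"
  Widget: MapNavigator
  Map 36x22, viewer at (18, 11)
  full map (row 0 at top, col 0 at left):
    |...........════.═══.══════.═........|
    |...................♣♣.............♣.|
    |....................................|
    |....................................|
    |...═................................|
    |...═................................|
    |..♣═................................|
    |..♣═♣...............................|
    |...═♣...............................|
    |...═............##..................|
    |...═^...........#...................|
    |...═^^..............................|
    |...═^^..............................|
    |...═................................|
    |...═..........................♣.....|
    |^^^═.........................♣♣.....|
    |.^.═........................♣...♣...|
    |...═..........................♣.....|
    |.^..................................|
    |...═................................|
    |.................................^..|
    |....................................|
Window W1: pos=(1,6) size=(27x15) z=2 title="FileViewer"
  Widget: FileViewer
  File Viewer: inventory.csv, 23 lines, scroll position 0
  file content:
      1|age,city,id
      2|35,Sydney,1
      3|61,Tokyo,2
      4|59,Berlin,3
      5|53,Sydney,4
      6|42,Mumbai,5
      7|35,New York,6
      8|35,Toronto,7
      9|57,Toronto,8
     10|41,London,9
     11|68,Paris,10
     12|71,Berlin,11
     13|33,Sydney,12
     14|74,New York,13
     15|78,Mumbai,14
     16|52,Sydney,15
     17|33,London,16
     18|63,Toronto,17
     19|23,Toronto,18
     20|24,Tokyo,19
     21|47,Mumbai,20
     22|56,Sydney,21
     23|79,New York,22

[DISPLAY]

──────┨                                               
     ▲┃                                               
     █┃                                               
     ░┃                                               
     ░┃                                               
     ░┃                                               
     ░┃                                               
     ░┃                                               
     ░┃                                               
     ░┃                                               
     ░┃                                               
     ▼┃                                               
━━━━━━┛                         ┏━━━━━━━━━━━━━━━━━━━━━
                                ┃ MapNavigator        
                                ┠─────────────────────
                                ┃.♣═♣.................
                                ┃..═♣.................
                                ┃..═............##....
                                ┃..═^...........#.....
                                ┃..═^^............@...
                                ┃..═^^................
                                ┃..═..................


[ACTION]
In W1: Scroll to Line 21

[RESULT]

──────┨                                               
     ▲┃                                               
     ░┃                                               
     ░┃                                               
     ░┃                                               
     ░┃                                               
     ░┃                                               
     ░┃                                               
     ░┃                                               
     ░┃                                               
     █┃                                               
     ▼┃                                               
━━━━━━┛                         ┏━━━━━━━━━━━━━━━━━━━━━
                                ┃ MapNavigator        
                                ┠─────────────────────
                                ┃.♣═♣.................
                                ┃..═♣.................
                                ┃..═............##....
                                ┃..═^...........#.....
                                ┃..═^^............@...
                                ┃..═^^................
                                ┃..═..................


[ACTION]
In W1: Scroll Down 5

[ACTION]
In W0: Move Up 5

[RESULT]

──────┨                                               
     ▲┃                                               
     ░┃                                               
     ░┃                                               
     ░┃                                               
     ░┃                                               
     ░┃                                               
     ░┃                                               
     ░┃                                               
     ░┃                                               
     █┃                                               
     ▼┃                                               
━━━━━━┛                         ┏━━━━━━━━━━━━━━━━━━━━━
                                ┃ MapNavigator        
                                ┠─────────────────────
                                ┃.....................
                                ┃.....................
                                ┃..═..................
                                ┃..═..................
                                ┃.♣═..............@...
                                ┃.♣═♣.................
                                ┃..═♣.................


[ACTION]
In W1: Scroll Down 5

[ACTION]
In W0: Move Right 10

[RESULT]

──────┨                                               
     ▲┃                                               
     ░┃                                               
     ░┃                                               
     ░┃                                               
     ░┃                                               
     ░┃                                               
     ░┃                                               
     ░┃                                               
     ░┃                                               
     █┃                                               
     ▼┃                                               
━━━━━━┛                         ┏━━━━━━━━━━━━━━━━━━━━━
                                ┃ MapNavigator        
                                ┠─────────────────────
                                ┃.....................
                                ┃.....................
                                ┃.....................
                                ┃.....................
                                ┃.................@...
                                ┃.....................
                                ┃.....................


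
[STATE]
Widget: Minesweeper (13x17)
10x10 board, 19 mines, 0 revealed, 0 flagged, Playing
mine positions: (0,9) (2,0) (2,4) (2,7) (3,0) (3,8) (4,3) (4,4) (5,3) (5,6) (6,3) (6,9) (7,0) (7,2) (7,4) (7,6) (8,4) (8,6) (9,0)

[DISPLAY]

■■■■■■■■■■   
■■■■■■■■■■   
■■■■■■■■■■   
■■■■■■■■■■   
■■■■■■■■■■   
■■■■■■■■■■   
■■■■■■■■■■   
■■■■■■■■■■   
■■■■■■■■■■   
■■■■■■■■■■   
             
             
             
             
             
             
             


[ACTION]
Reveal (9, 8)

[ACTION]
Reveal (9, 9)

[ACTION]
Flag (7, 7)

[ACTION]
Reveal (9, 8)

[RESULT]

■■■■■■■■■■   
■■■■■■■■■■   
■■■■■■■■■■   
■■■■■■■■■■   
■■■■■■■■■■   
■■■■■■■■■■   
■■■■■■■■■■   
■■■■■■■211   
■■■■■■■2     
■■■■■■■1     
             
             
             
             
             
             
             


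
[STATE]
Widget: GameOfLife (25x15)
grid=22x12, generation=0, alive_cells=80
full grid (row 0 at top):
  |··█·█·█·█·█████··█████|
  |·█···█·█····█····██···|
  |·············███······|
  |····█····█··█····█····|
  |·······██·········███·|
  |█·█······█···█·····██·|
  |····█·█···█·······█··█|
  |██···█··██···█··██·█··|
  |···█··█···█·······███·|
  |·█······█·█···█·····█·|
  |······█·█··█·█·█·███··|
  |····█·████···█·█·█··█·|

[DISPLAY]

Gen: 0                   
··█·█·█·█·█████··█████   
·█···█·█····█····██···   
·············███······   
····█····█··█····█····   
·······██·········███·   
█·█······█···█·····██·   
····█·█···█·······█··█   
██···█··██···█··██·█··   
···█··█···█·······███·   
·█······█·█···█·····█·   
······█·█··█·█·█·███··   
····█·████···█·█·█··█·   
                         
                         


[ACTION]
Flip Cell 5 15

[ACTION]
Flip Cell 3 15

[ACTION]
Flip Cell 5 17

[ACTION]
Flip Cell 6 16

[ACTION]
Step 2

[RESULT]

Gen: 2                   
·····█·█····█····████·   
·····█·█···█···█····█·   
······██····██········   
········██··█······█··   
··············█····██·   
·······█··█···█·██····   
····██····█····█·█····   
█···██····██···███····   
·█···█·██·······████··   
·█····██··█·███·····██   
·····███··█·███··█··█·   
·····███·█·███··██·██·   
                         
                         


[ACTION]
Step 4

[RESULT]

Gen: 6                   
······················   
····················██   
·······██··········█··   
············██·····█·█   
···········█····██··█·   
·····█····█·█···█·····   
······█·██····█·█·····   
·········█·····███·██·   
··················██··   
······················   
···········███········   
······················   
                         
                         


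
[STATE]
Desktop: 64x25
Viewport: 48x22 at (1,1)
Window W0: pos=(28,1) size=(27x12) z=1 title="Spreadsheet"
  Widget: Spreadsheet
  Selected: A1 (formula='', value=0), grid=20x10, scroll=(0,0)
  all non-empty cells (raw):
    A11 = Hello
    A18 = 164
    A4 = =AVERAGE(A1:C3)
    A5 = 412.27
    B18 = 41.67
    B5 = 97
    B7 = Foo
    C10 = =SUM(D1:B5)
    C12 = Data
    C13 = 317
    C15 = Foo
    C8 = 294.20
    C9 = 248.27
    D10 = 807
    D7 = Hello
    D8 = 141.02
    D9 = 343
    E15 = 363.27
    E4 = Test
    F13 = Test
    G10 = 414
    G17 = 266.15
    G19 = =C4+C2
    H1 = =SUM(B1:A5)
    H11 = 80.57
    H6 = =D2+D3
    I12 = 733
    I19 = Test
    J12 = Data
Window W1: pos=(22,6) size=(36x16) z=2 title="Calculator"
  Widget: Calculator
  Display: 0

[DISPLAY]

                           ┏━━━━━━━━━━━━━━━━━━━━
                           ┃ Spreadsheet        
                           ┠────────────────────
                           ┃A1:                 
                           ┃       A       B    
                     ┏━━━━━━━━━━━━━━━━━━━━━━━━━━
                     ┃ Calculator               
                     ┠──────────────────────────
                     ┃                          
                     ┃┌───┬───┬───┬───┐         
                     ┃│ 7 │ 8 │ 9 │ ÷ │         
                     ┃├───┼───┼───┼───┤         
                     ┃│ 4 │ 5 │ 6 │ × │         
                     ┃├───┼───┼───┼───┤         
                     ┃│ 1 │ 2 │ 3 │ - │         
                     ┃├───┼───┼───┼───┤         
                     ┃│ 0 │ . │ = │ + │         
                     ┃├───┼───┼───┼───┤         
                     ┃│ C │ MC│ MR│ M+│         
                     ┃└───┴───┴───┴───┘         
                     ┗━━━━━━━━━━━━━━━━━━━━━━━━━━
                                                


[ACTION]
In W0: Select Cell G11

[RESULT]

                           ┏━━━━━━━━━━━━━━━━━━━━
                           ┃ Spreadsheet        
                           ┠────────────────────
                           ┃G11:                
                           ┃       A       B    
                     ┏━━━━━━━━━━━━━━━━━━━━━━━━━━
                     ┃ Calculator               
                     ┠──────────────────────────
                     ┃                          
                     ┃┌───┬───┬───┬───┐         
                     ┃│ 7 │ 8 │ 9 │ ÷ │         
                     ┃├───┼───┼───┼───┤         
                     ┃│ 4 │ 5 │ 6 │ × │         
                     ┃├───┼───┼───┼───┤         
                     ┃│ 1 │ 2 │ 3 │ - │         
                     ┃├───┼───┼───┼───┤         
                     ┃│ 0 │ . │ = │ + │         
                     ┃├───┼───┼───┼───┤         
                     ┃│ C │ MC│ MR│ M+│         
                     ┃└───┴───┴───┴───┘         
                     ┗━━━━━━━━━━━━━━━━━━━━━━━━━━
                                                


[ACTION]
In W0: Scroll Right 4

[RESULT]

                           ┏━━━━━━━━━━━━━━━━━━━━
                           ┃ Spreadsheet        
                           ┠────────────────────
                           ┃G11:                
                           ┃       E       F    
                     ┏━━━━━━━━━━━━━━━━━━━━━━━━━━
                     ┃ Calculator               
                     ┠──────────────────────────
                     ┃                          
                     ┃┌───┬───┬───┬───┐         
                     ┃│ 7 │ 8 │ 9 │ ÷ │         
                     ┃├───┼───┼───┼───┤         
                     ┃│ 4 │ 5 │ 6 │ × │         
                     ┃├───┼───┼───┼───┤         
                     ┃│ 1 │ 2 │ 3 │ - │         
                     ┃├───┼───┼───┼───┤         
                     ┃│ 0 │ . │ = │ + │         
                     ┃├───┼───┼───┼───┤         
                     ┃│ C │ MC│ MR│ M+│         
                     ┃└───┴───┴───┴───┘         
                     ┗━━━━━━━━━━━━━━━━━━━━━━━━━━
                                                


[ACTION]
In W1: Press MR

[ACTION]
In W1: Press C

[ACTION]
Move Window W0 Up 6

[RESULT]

                           ┃ Spreadsheet        
                           ┠────────────────────
                           ┃G11:                
                           ┃       E       F    
                           ┃--------------------
                     ┏━━━━━━━━━━━━━━━━━━━━━━━━━━
                     ┃ Calculator               
                     ┠──────────────────────────
                     ┃                          
                     ┃┌───┬───┬───┬───┐         
                     ┃│ 7 │ 8 │ 9 │ ÷ │         
                     ┃├───┼───┼───┼───┤         
                     ┃│ 4 │ 5 │ 6 │ × │         
                     ┃├───┼───┼───┼───┤         
                     ┃│ 1 │ 2 │ 3 │ - │         
                     ┃├───┼───┼───┼───┤         
                     ┃│ 0 │ . │ = │ + │         
                     ┃├───┼───┼───┼───┤         
                     ┃│ C │ MC│ MR│ M+│         
                     ┃└───┴───┴───┴───┘         
                     ┗━━━━━━━━━━━━━━━━━━━━━━━━━━
                                                


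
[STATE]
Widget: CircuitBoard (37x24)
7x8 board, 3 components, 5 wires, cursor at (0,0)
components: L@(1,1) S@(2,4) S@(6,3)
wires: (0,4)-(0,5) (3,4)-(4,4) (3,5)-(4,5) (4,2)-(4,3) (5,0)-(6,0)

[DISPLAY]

   0 1 2 3 4 5 6                     
0  [.]              · ─ ·            
                                     
1       L                            
                                     
2                   S                
                                     
3                   ·   ·            
                    │   │            
4           · ─ ·   ·   ·            
                                     
5   ·                                
    │                                
6   ·           S                    
                                     
7                                    
Cursor: (0,0)                        
                                     
                                     
                                     
                                     
                                     
                                     
                                     


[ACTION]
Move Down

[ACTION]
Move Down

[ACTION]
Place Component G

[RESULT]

   0 1 2 3 4 5 6                     
0                   · ─ ·            
                                     
1       L                            
                                     
2  [G]              S                
                                     
3                   ·   ·            
                    │   │            
4           · ─ ·   ·   ·            
                                     
5   ·                                
    │                                
6   ·           S                    
                                     
7                                    
Cursor: (2,0)                        
                                     
                                     
                                     
                                     
                                     
                                     
                                     


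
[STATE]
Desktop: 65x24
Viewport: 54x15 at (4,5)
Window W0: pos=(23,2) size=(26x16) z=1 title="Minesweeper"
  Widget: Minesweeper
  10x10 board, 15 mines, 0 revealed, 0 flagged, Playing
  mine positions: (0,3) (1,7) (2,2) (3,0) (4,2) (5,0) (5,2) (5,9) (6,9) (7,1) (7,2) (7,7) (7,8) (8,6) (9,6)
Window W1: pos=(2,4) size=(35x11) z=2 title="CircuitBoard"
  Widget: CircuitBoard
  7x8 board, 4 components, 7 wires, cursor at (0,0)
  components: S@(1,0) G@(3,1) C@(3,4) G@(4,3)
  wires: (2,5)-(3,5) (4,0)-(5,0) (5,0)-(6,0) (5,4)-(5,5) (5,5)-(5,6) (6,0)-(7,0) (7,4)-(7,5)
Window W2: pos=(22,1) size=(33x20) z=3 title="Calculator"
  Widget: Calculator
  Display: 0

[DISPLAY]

CircuitBoard      ┃┌───┬───┬───┬───┐              ┃   
──────────────────┃│ 7 │ 8 │ 9 │ ÷ │              ┃   
  0 1 2 3 4 5 6   ┃├───┼───┼───┼───┤              ┃   
  [.]             ┃│ 4 │ 5 │ 6 │ × │              ┃   
                  ┃├───┼───┼───┼───┤              ┃   
   S              ┃│ 1 │ 2 │ 3 │ - │              ┃   
                  ┃├───┼───┼───┼───┤              ┃   
                  ┃│ 0 │ . │ = │ + │              ┃   
                  ┃├───┼───┼───┼───┤              ┃   
━━━━━━━━━━━━━━━━━━┃│ C │ MC│ MR│ M+│              ┃   
                  ┃└───┴───┴───┴───┘              ┃   
                  ┃                               ┃   
                  ┃                               ┃   
                  ┃                               ┃   
                  ┃                               ┃   


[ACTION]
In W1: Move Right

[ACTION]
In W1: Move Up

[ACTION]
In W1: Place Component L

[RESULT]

CircuitBoard      ┃┌───┬───┬───┬───┐              ┃   
──────────────────┃│ 7 │ 8 │ 9 │ ÷ │              ┃   
  0 1 2 3 4 5 6   ┃├───┼───┼───┼───┤              ┃   
      [L]         ┃│ 4 │ 5 │ 6 │ × │              ┃   
                  ┃├───┼───┼───┼───┤              ┃   
   S              ┃│ 1 │ 2 │ 3 │ - │              ┃   
                  ┃├───┼───┼───┼───┤              ┃   
                  ┃│ 0 │ . │ = │ + │              ┃   
                  ┃├───┼───┼───┼───┤              ┃   
━━━━━━━━━━━━━━━━━━┃│ C │ MC│ MR│ M+│              ┃   
                  ┃└───┴───┴───┴───┘              ┃   
                  ┃                               ┃   
                  ┃                               ┃   
                  ┃                               ┃   
                  ┃                               ┃   


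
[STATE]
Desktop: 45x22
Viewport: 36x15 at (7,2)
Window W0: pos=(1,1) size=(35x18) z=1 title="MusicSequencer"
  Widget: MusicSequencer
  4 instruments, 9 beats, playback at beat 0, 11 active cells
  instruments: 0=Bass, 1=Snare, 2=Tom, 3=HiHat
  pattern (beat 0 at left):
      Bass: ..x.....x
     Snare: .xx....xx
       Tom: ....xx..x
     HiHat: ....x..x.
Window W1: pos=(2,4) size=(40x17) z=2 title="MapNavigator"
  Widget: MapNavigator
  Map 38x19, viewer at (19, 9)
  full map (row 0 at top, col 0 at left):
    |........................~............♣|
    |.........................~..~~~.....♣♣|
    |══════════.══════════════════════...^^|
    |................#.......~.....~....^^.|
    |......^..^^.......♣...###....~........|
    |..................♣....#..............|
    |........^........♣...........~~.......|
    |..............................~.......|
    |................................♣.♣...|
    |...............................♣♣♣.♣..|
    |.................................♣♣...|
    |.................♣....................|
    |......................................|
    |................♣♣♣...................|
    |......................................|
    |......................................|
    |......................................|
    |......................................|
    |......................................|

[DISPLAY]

cSequencer                  ┃       
────────────────────────────┨       
━━━━━━━━━━━━━━━━━━━━━━━━━━━━━━━━━━┓ 
Navigator                         ┃ 
──────────────────────────────────┨ 
............#.......~.....~....^^.┃ 
..^..^^.......♣...###....~........┃ 
..............♣....#..............┃ 
....^........♣...........~~.......┃ 
..........................~.......┃ 
............................♣.♣...┃ 
...............@...........♣♣♣.♣..┃ 
.............................♣♣...┃ 
.............♣....................┃ 
..................................┃ 


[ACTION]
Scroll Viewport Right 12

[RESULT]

equencer                  ┃         
──────────────────────────┨         
━━━━━━━━━━━━━━━━━━━━━━━━━━━━━━━━┓   
vigator                         ┃   
────────────────────────────────┨   
..........#.......~.....~....^^.┃   
^..^^.......♣...###....~........┃   
............♣....#..............┃   
..^........♣...........~~.......┃   
........................~.......┃   
..........................♣.♣...┃   
.............@...........♣♣♣.♣..┃   
...........................♣♣...┃   
...........♣....................┃   
................................┃   


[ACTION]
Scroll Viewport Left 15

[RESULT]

 ┃ MusicSequencer                  ┃
 ┠─────────────────────────────────┨
 ┃┏━━━━━━━━━━━━━━━━━━━━━━━━━━━━━━━━━
 ┃┃ MapNavigator                    
 ┃┠─────────────────────────────────
 ┃┃................#.......~.....~..
 ┃┃......^..^^.......♣...###....~...
 ┃┃..................♣....#.........
 ┃┃........^........♣...........~~..
 ┃┃..............................~..
 ┃┃................................♣
 ┃┃...................@...........♣♣
 ┃┃.................................
 ┃┃.................♣...............
 ┃┃.................................


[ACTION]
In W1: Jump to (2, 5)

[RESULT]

 ┃ MusicSequencer                  ┃
 ┠─────────────────────────────────┨
 ┃┏━━━━━━━━━━━━━━━━━━━━━━━━━━━━━━━━━
 ┃┃ MapNavigator                    
 ┃┠─────────────────────────────────
 ┃┃                                 
 ┃┃                 ................
 ┃┃                 ................
 ┃┃                 ══════════.═════
 ┃┃                 ................
 ┃┃                 ......^..^^.....
 ┃┃                 ..@.............
 ┃┃                 ........^.......
 ┃┃                 ................
 ┃┃                 ................


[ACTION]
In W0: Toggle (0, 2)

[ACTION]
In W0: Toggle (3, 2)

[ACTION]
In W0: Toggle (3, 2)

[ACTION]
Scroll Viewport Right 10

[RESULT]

equencer                  ┃         
──────────────────────────┨         
━━━━━━━━━━━━━━━━━━━━━━━━━━━━━━━━┓   
vigator                         ┃   
────────────────────────────────┨   
                                ┃   
           .....................┃   
           .....................┃   
           ══════════.══════════┃   
           ................#....┃   
           ......^..^^.......♣..┃   
           ..@...............♣..┃   
           ........^........♣...┃   
           .....................┃   
           .....................┃   
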